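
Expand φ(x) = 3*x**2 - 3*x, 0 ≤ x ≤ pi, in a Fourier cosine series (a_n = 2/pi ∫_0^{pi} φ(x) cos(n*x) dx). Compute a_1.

a_1 = 2/pi ∫_0^{pi} (3*x**2 - 3*x) cos(x) dx.
Integrating by parts twice (tabular method), an antiderivative of (3*x**2 - 3*x) cos(x) is 3*x**2*sin(x) - 3*x*sin(x) + 6*x*cos(x) - 6*sin(x) - 3*cos(x); evaluating from 0 to pi: ∫_{0}^{pi} (3*x**2 - 3*x) cos(x) dx = (3 - 6*pi) - (-3) = 6 - 6*pi.
Hence a_1 = (2/pi)·(6 - 6*pi) = -12 + 12/pi.

-12 + 12/pi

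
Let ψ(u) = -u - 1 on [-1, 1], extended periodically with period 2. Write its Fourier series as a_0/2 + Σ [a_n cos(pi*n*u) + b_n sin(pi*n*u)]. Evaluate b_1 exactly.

b_1 = ∫_{-1}^{1} ψ(u) sin(pi*u) du.
Integrating by parts (boundary term plus one more integral), an antiderivative of (-u - 1) sin(pi*u) is u*cos(pi*u)/pi - sin(pi*u)/pi**2 + cos(pi*u)/pi; evaluating from -1 to 1: ∫_{-1}^{1} (-u - 1) sin(pi*u) du = (-2/pi) - (0) = -2/pi.
Hence b_1 = -2/pi.

-2/pi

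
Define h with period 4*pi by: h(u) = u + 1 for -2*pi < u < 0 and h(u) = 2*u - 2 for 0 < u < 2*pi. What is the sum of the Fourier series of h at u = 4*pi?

u = 4*pi differs from u = 0 by 1 full period(s), and the series is 4*pi-periodic.
At u = 0 the one-sided limits are h(0^-) = 1 and h(0^+) = -2.
By Dirichlet's theorem the series converges to their average, [(1) + (-2)]/2 = -1/2.

-1/2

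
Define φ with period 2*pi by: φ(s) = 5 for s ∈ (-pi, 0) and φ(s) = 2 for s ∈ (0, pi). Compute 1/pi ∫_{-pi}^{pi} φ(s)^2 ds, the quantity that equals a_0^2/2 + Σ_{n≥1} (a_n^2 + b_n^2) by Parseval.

1/pi ∫_{-pi}^{pi} φ(s)^2 ds = 1/pi · (29*pi) = 29.

29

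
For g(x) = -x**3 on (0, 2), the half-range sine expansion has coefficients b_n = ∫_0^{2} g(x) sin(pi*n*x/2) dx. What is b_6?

4*(-1 + 6*pi**2)/(9*pi**3)

b_6 = ∫_0^{2} (-x**3) sin(3*pi*x) dx.
Integrating by parts three times (tabular method), an antiderivative of (-x**3) sin(3*pi*x) is x**3*cos(3*pi*x)/(3*pi) - x**2*sin(3*pi*x)/(3*pi**2) - 2*x*cos(3*pi*x)/(9*pi**3) + 2*sin(3*pi*x)/(27*pi**4); evaluating from 0 to 2: ∫_{0}^{2} (-x**3) sin(3*pi*x) dx = (4*(-1 + 6*pi**2)/(9*pi**3)) - (0) = 4*(-1 + 6*pi**2)/(9*pi**3).
Hence b_6 = 4*(-1 + 6*pi**2)/(9*pi**3).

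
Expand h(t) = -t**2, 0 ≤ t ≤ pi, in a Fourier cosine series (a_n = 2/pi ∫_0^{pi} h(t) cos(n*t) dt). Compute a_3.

a_3 = 2/pi ∫_0^{pi} (-t**2) cos(3*t) dt.
Integrating by parts twice (tabular method), an antiderivative of (-t**2) cos(3*t) is -t**2*sin(3*t)/3 - 2*t*cos(3*t)/9 + 2*sin(3*t)/27; evaluating from 0 to pi: ∫_{0}^{pi} (-t**2) cos(3*t) dt = (2*pi/9) - (0) = 2*pi/9.
Hence a_3 = (2/pi)·(2*pi/9) = 4/9.

4/9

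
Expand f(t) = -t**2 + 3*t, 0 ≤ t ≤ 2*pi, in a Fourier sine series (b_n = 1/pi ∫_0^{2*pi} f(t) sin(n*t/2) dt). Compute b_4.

-3 + 2*pi

b_4 = 1/pi ∫_0^{2*pi} (-t**2 + 3*t) sin(2*t) dt.
Integrating by parts twice (tabular method), an antiderivative of (-t**2 + 3*t) sin(2*t) is t**2*cos(2*t)/2 - t*sin(2*t)/2 - 3*t*cos(2*t)/2 + 3*sin(2*t)/4 - cos(2*t)/4; evaluating from 0 to 2*pi: ∫_{0}^{2*pi} (-t**2 + 3*t) sin(2*t) dt = (-3*pi - 1/4 + 2*pi**2) - (-1/4) = pi*(-3 + 2*pi).
Hence b_4 = (1/pi)·(pi*(-3 + 2*pi)) = -3 + 2*pi.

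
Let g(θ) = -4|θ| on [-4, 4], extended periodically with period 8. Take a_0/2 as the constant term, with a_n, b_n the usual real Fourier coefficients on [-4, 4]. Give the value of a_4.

0

a_4 = 1/4 ∫_{-4}^{4} g(θ) cos(pi*θ) dθ.
g is even and cos(pi*θ) is even, so the integrand is even and a_4 = 1/2 ∫_0^{4} g(θ) cos(pi*θ) dθ.
Integrating by parts (boundary term plus one more integral), an antiderivative of (-4*θ) cos(pi*θ) is -4*θ*sin(pi*θ)/pi - 4*cos(pi*θ)/pi**2; evaluating from 0 to 4: ∫_{0}^{4} (-4*θ) cos(pi*θ) dθ = (-4/pi**2) - (-4/pi**2) = 0.
Hence a_4 = (1/2)·(0) = 0.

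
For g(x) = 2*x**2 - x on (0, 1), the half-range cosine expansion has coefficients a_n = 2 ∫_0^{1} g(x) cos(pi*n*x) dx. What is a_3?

a_3 = 2 ∫_0^{1} (2*x**2 - x) cos(3*pi*x) dx.
Integrating by parts twice (tabular method), an antiderivative of (2*x**2 - x) cos(3*pi*x) is 2*x**2*sin(3*pi*x)/(3*pi) - x*sin(3*pi*x)/(3*pi) + 4*x*cos(3*pi*x)/(9*pi**2) - 4*sin(3*pi*x)/(27*pi**3) - cos(3*pi*x)/(9*pi**2); evaluating from 0 to 1: ∫_{0}^{1} (2*x**2 - x) cos(3*pi*x) dx = (-1/(3*pi**2)) - (-1/(9*pi**2)) = -2/(9*pi**2).
Hence a_3 = 2·(-2/(9*pi**2)) = -4/(9*pi**2).

-4/(9*pi**2)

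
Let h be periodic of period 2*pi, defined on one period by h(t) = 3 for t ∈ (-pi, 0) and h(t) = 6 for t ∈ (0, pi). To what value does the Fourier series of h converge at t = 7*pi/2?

3

t = 7*pi/2 differs from t = -pi/2 by 2 full period(s), and the series is 2*pi-periodic.
h is continuous at t = -pi/2 with value 3, so the series converges to 3 there.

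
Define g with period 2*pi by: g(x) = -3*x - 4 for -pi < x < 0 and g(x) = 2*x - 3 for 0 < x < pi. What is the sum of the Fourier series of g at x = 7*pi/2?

-4 + 3*pi/2

x = 7*pi/2 differs from x = -pi/2 by 2 full period(s), and the series is 2*pi-periodic.
g is continuous at x = -pi/2 with value -4 + 3*pi/2, so the series converges to -4 + 3*pi/2 there.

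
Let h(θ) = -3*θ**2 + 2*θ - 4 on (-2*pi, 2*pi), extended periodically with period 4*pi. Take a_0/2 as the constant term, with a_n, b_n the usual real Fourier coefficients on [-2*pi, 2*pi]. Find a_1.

48

a_1 = (1/(2*pi)) ∫_{-2*pi}^{2*pi} h(θ) cos(θ/2) dθ.
Integrating by parts twice (tabular method), an antiderivative of (-3*θ**2 + 2*θ - 4) cos(θ/2) is -6*θ**2*sin(θ/2) + 4*θ*sin(θ/2) - 24*θ*cos(θ/2) + 40*sin(θ/2) + 8*cos(θ/2); evaluating from -2*pi to 2*pi: ∫_{-2*pi}^{2*pi} (-3*θ**2 + 2*θ - 4) cos(θ/2) dθ = (-8 + 48*pi) - (-48*pi - 8) = 96*pi.
Hence a_1 = (1/(2*pi))·(96*pi) = 48.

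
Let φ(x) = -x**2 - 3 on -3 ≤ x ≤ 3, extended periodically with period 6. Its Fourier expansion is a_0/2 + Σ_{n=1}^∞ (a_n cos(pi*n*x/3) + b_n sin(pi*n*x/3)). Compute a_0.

a_0 = 1/3 ∫_{-3}^{3} φ(x) dx = 1/3 · (-36) = -12.

-12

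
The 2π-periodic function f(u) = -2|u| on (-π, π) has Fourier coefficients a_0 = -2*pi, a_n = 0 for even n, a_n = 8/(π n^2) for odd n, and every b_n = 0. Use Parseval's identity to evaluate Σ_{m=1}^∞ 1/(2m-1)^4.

Parseval: a_0^2/2 + Σ a_n^2 = (1/π) ∫_{-π}^{π} f(u)^2 du = 8*pi**2/3.
Subtract a_0^2/2 = 2*pi**2: Σ a_n^2 = 2*pi**2/3.
Only odd n contribute, with a_n^2 = 64/(π^2 n^4), so Σ_{m≥1} 1/(2m-1)^4 = π^2·(2*pi**2/3)/64 = pi**4/96.

pi**4/96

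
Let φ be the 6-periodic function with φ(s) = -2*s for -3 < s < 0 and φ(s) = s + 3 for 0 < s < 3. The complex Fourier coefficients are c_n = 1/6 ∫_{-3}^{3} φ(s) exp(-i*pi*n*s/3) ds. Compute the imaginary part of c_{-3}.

1/(2*pi)

Since φ is real-valued, Im(c_{-3}) = -1/6 ∫_{-3}^{3} φ(s) sin(-pi*s) ds = b_{3}/2.
Split the integral at the breakpoints.
Integrating by parts (boundary term plus one more integral), an antiderivative of (-2*s) sin(-pi*s) is -2*s*cos(pi*s)/pi + 2*sin(pi*s)/pi**2; evaluating from -3 to 0: ∫_{-3}^{0} (-2*s) sin(-pi*s) ds = (0) - (-6/pi) = 6/pi.
Integrating by parts (boundary term plus one more integral), an antiderivative of (s + 3) sin(-pi*s) is s*cos(pi*s)/pi - sin(pi*s)/pi**2 + 3*cos(pi*s)/pi; evaluating from 0 to 3: ∫_{0}^{3} (s + 3) sin(-pi*s) ds = (-6/pi) - (3/pi) = -9/pi.
So ∫_{-3}^{3} φ(s) sin(-pi*s) ds = -3/pi.
Hence Im(c_{-3}) = (-1/6)·(-3/pi) = 1/(2*pi).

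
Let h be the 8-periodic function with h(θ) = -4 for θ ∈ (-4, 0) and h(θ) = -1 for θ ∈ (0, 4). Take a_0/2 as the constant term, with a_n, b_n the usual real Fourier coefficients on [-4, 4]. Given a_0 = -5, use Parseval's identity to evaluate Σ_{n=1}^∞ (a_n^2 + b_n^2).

9/2

Parseval: a_0^2/2 + Σ_{n≥1} (a_n^2+b_n^2) = 1/4 ∫_{-4}^{4} h(θ)^2 dθ = 17.
Subtract a_0^2/2 = 25/2: Σ (a_n^2+b_n^2) = 9/2.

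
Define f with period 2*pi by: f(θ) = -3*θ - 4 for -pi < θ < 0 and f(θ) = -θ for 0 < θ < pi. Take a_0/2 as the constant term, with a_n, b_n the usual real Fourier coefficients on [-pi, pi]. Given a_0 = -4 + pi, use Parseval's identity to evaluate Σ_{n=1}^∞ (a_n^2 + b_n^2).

-8*pi + 8 + 17*pi**2/6

Parseval: a_0^2/2 + Σ_{n≥1} (a_n^2+b_n^2) = 1/pi ∫_{-pi}^{pi} f(θ)^2 dθ = -12*pi + 16 + 10*pi**2/3.
Subtract a_0^2/2 = (4 - pi)**2/2: Σ (a_n^2+b_n^2) = -8*pi + 8 + 17*pi**2/6.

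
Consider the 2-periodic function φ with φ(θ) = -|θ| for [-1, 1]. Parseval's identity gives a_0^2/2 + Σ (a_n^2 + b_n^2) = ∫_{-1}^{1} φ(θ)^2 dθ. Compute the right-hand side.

∫_{-1}^{1} φ(θ)^2 dθ = 2/3.

2/3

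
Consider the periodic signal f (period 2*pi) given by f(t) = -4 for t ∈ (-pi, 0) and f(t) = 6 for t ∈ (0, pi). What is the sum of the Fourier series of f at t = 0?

At t = 0 the one-sided limits are f(0^-) = -4 and f(0^+) = 6.
By Dirichlet's theorem the series converges to their average, [(-4) + (6)]/2 = 1.

1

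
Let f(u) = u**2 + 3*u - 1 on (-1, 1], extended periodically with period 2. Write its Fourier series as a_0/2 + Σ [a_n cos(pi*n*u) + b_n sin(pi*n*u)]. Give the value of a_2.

pi**(-2)

a_2 = ∫_{-1}^{1} f(u) cos(2*pi*u) du.
Integrating by parts twice (tabular method), an antiderivative of (u**2 + 3*u - 1) cos(2*pi*u) is u**2*sin(2*pi*u)/(2*pi) + 3*u*sin(2*pi*u)/(2*pi) + u*cos(2*pi*u)/(2*pi**2) - sin(2*pi*u)/(2*pi) - sin(2*pi*u)/(4*pi**3) + 3*cos(2*pi*u)/(4*pi**2); evaluating from -1 to 1: ∫_{-1}^{1} (u**2 + 3*u - 1) cos(2*pi*u) du = (5/(4*pi**2)) - (1/(4*pi**2)) = pi**(-2).
Hence a_2 = pi**(-2).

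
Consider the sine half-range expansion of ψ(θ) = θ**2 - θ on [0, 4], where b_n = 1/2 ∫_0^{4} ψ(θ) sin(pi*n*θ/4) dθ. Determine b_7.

8*(-16 + 147*pi**2)/(343*pi**3)

b_7 = 1/2 ∫_0^{4} (θ**2 - θ) sin(7*pi*θ/4) dθ.
Integrating by parts twice (tabular method), an antiderivative of (θ**2 - θ) sin(7*pi*θ/4) is -4*θ**2*cos(7*pi*θ/4)/(7*pi) + 32*θ*sin(7*pi*θ/4)/(49*pi**2) + 4*θ*cos(7*pi*θ/4)/(7*pi) - 16*sin(7*pi*θ/4)/(49*pi**2) + 128*cos(7*pi*θ/4)/(343*pi**3); evaluating from 0 to 4: ∫_{0}^{4} (θ**2 - θ) sin(7*pi*θ/4) dθ = (16*(-8 + 147*pi**2)/(343*pi**3)) - (128/(343*pi**3)) = 16*(-16 + 147*pi**2)/(343*pi**3).
Hence b_7 = (1/2)·(16*(-16 + 147*pi**2)/(343*pi**3)) = 8*(-16 + 147*pi**2)/(343*pi**3).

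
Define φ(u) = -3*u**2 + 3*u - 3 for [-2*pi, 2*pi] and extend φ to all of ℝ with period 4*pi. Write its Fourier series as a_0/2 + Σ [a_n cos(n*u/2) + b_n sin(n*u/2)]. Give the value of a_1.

48

a_1 = (1/(2*pi)) ∫_{-2*pi}^{2*pi} φ(u) cos(u/2) du.
Integrating by parts twice (tabular method), an antiderivative of (-3*u**2 + 3*u - 3) cos(u/2) is -6*u**2*sin(u/2) + 6*u*sin(u/2) - 24*u*cos(u/2) + 42*sin(u/2) + 12*cos(u/2); evaluating from -2*pi to 2*pi: ∫_{-2*pi}^{2*pi} (-3*u**2 + 3*u - 3) cos(u/2) du = (-12 + 48*pi) - (-48*pi - 12) = 96*pi.
Hence a_1 = (1/(2*pi))·(96*pi) = 48.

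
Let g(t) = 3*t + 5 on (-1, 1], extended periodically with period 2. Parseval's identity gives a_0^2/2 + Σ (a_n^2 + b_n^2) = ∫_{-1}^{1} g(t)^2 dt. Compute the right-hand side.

56

∫_{-1}^{1} g(t)^2 dt = 56.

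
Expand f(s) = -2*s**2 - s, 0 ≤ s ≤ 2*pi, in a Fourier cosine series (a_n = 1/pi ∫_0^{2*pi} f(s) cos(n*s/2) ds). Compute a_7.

8*(1 + 4*pi)/(49*pi)

a_7 = 1/pi ∫_0^{2*pi} (-2*s**2 - s) cos(7*s/2) ds.
Integrating by parts twice (tabular method), an antiderivative of (-2*s**2 - s) cos(7*s/2) is -4*s**2*sin(7*s/2)/7 - 2*s*sin(7*s/2)/7 - 16*s*cos(7*s/2)/49 + 32*sin(7*s/2)/343 - 4*cos(7*s/2)/49; evaluating from 0 to 2*pi: ∫_{0}^{2*pi} (-2*s**2 - s) cos(7*s/2) ds = (4/49 + 32*pi/49) - (-4/49) = 8/49 + 32*pi/49.
Hence a_7 = (1/pi)·(8/49 + 32*pi/49) = 8*(1 + 4*pi)/(49*pi).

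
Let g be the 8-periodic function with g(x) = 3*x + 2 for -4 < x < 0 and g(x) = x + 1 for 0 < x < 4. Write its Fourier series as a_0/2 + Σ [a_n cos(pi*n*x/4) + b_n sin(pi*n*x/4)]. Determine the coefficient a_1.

16/pi**2

a_1 = 1/4 ∫_{-4}^{4} g(x) cos(pi*x/4) dx.
Split the integral at the breakpoints.
Integrating by parts (boundary term plus one more integral), an antiderivative of (3*x + 2) cos(pi*x/4) is 12*x*sin(pi*x/4)/pi + 8*sin(pi*x/4)/pi + 48*cos(pi*x/4)/pi**2; evaluating from -4 to 0: ∫_{-4}^{0} (3*x + 2) cos(pi*x/4) dx = (48/pi**2) - (-48/pi**2) = 96/pi**2.
Integrating by parts (boundary term plus one more integral), an antiderivative of (x + 1) cos(pi*x/4) is 4*x*sin(pi*x/4)/pi + 4*sin(pi*x/4)/pi + 16*cos(pi*x/4)/pi**2; evaluating from 0 to 4: ∫_{0}^{4} (x + 1) cos(pi*x/4) dx = (-16/pi**2) - (16/pi**2) = -32/pi**2.
Summing the pieces and multiplying by (1/4) gives a_1 = 16/pi**2.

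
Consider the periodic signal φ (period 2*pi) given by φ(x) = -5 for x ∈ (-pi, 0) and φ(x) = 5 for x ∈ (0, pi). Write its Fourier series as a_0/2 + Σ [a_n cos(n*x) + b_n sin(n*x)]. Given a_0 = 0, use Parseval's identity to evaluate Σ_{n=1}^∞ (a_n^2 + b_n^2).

50

Parseval: a_0^2/2 + Σ_{n≥1} (a_n^2+b_n^2) = 1/pi ∫_{-pi}^{pi} φ(x)^2 dx = 50.
Subtract a_0^2/2 = 0: Σ (a_n^2+b_n^2) = 50.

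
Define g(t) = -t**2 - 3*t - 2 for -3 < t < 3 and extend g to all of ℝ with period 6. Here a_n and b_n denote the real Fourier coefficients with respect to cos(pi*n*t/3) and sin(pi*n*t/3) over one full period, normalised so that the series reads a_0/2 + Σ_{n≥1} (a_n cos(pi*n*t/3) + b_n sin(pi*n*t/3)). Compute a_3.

a_3 = 1/3 ∫_{-3}^{3} g(t) cos(pi*t) dt.
Integrating by parts twice (tabular method), an antiderivative of (-t**2 - 3*t - 2) cos(pi*t) is -t**2*sin(pi*t)/pi - 3*t*sin(pi*t)/pi - 2*t*cos(pi*t)/pi**2 - 2*sin(pi*t)/pi + 2*sin(pi*t)/pi**3 - 3*cos(pi*t)/pi**2; evaluating from -3 to 3: ∫_{-3}^{3} (-t**2 - 3*t - 2) cos(pi*t) dt = (9/pi**2) - (-3/pi**2) = 12/pi**2.
Hence a_3 = (1/3)·(12/pi**2) = 4/pi**2.

4/pi**2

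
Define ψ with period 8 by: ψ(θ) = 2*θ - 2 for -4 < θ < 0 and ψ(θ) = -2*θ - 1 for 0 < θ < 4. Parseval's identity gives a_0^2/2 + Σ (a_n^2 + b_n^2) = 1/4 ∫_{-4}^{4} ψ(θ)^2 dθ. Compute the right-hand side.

1/4 ∫_{-4}^{4} ψ(θ)^2 dθ = 1/4 · (860/3) = 215/3.

215/3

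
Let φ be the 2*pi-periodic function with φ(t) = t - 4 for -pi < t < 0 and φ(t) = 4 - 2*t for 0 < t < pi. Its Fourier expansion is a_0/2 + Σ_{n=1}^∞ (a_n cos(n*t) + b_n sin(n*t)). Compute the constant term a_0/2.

-3*pi/4

a_0 = 1/pi ∫_{-pi}^{pi} φ(t) dt = 1/pi · (-3*pi**2/2) = -3*pi/2.
So the constant term a_0/2 = -3*pi/4.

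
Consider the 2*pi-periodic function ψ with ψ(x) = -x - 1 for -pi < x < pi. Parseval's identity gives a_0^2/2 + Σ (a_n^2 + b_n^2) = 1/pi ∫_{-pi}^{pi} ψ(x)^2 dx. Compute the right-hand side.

2 + 2*pi**2/3

1/pi ∫_{-pi}^{pi} ψ(x)^2 dx = 1/pi · (2*pi*(3 + pi**2)/3) = 2 + 2*pi**2/3.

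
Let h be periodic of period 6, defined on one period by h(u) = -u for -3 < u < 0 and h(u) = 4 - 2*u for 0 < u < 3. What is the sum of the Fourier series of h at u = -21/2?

1

u = -21/2 differs from u = 3/2 by -2 full period(s), and the series is 6-periodic.
h is continuous at u = 3/2 with value 1, so the series converges to 1 there.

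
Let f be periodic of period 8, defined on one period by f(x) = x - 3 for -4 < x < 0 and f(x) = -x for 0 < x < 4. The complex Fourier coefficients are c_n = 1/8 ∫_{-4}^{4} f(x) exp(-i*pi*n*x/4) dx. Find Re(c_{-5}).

8/(25*pi**2)

Since f is real-valued, Re(c_{-5}) = 1/8 ∫_{-4}^{4} f(x) cos(-5*pi*x/4) dx = a_{5}/2.
Split the integral at the breakpoints.
Integrating by parts (boundary term plus one more integral), an antiderivative of (x - 3) cos(-5*pi*x/4) is 4*x*sin(5*pi*x/4)/(5*pi) - 12*sin(5*pi*x/4)/(5*pi) + 16*cos(5*pi*x/4)/(25*pi**2); evaluating from -4 to 0: ∫_{-4}^{0} (x - 3) cos(-5*pi*x/4) dx = (16/(25*pi**2)) - (-16/(25*pi**2)) = 32/(25*pi**2).
Integrating by parts (boundary term plus one more integral), an antiderivative of (-x) cos(-5*pi*x/4) is -4*x*sin(5*pi*x/4)/(5*pi) - 16*cos(5*pi*x/4)/(25*pi**2); evaluating from 0 to 4: ∫_{0}^{4} (-x) cos(-5*pi*x/4) dx = (16/(25*pi**2)) - (-16/(25*pi**2)) = 32/(25*pi**2).
So ∫_{-4}^{4} f(x) cos(-5*pi*x/4) dx = 64/(25*pi**2).
Hence Re(c_{-5}) = (1/8)·(64/(25*pi**2)) = 8/(25*pi**2).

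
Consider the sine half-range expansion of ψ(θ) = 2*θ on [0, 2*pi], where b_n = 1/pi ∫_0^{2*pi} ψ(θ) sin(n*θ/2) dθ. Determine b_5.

b_5 = 1/pi ∫_0^{2*pi} (2*θ) sin(5*θ/2) dθ.
Integrating by parts (boundary term plus one more integral), an antiderivative of (2*θ) sin(5*θ/2) is -4*θ*cos(5*θ/2)/5 + 8*sin(5*θ/2)/25; evaluating from 0 to 2*pi: ∫_{0}^{2*pi} (2*θ) sin(5*θ/2) dθ = (8*pi/5) - (0) = 8*pi/5.
Hence b_5 = (1/pi)·(8*pi/5) = 8/5.

8/5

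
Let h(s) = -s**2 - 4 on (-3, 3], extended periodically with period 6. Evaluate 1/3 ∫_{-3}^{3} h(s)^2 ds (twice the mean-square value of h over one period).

562/5

1/3 ∫_{-3}^{3} h(s)^2 ds = 1/3 · (1686/5) = 562/5.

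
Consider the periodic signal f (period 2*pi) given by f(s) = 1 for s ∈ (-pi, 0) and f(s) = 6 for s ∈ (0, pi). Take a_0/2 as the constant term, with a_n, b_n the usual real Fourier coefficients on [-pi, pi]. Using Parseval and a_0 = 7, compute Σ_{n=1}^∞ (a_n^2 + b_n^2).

25/2

Parseval: a_0^2/2 + Σ_{n≥1} (a_n^2+b_n^2) = 1/pi ∫_{-pi}^{pi} f(s)^2 ds = 37.
Subtract a_0^2/2 = 49/2: Σ (a_n^2+b_n^2) = 25/2.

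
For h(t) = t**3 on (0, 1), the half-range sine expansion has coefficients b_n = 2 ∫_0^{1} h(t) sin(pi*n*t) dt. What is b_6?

b_6 = 2 ∫_0^{1} (t**3) sin(6*pi*t) dt.
Integrating by parts three times (tabular method), an antiderivative of (t**3) sin(6*pi*t) is -t**3*cos(6*pi*t)/(6*pi) + t**2*sin(6*pi*t)/(12*pi**2) + t*cos(6*pi*t)/(36*pi**3) - sin(6*pi*t)/(216*pi**4); evaluating from 0 to 1: ∫_{0}^{1} (t**3) sin(6*pi*t) dt = ((1 - 6*pi**2)/(36*pi**3)) - (0) = (1 - 6*pi**2)/(36*pi**3).
Hence b_6 = 2·((1 - 6*pi**2)/(36*pi**3)) = (1 - 6*pi**2)/(18*pi**3).

(1 - 6*pi**2)/(18*pi**3)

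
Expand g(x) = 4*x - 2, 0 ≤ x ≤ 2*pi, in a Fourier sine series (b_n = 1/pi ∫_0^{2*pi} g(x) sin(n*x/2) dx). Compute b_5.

b_5 = 1/pi ∫_0^{2*pi} (4*x - 2) sin(5*x/2) dx.
Integrating by parts (boundary term plus one more integral), an antiderivative of (4*x - 2) sin(5*x/2) is -8*x*cos(5*x/2)/5 + 16*sin(5*x/2)/25 + 4*cos(5*x/2)/5; evaluating from 0 to 2*pi: ∫_{0}^{2*pi} (4*x - 2) sin(5*x/2) dx = (-4/5 + 16*pi/5) - (4/5) = -8/5 + 16*pi/5.
Hence b_5 = (1/pi)·(-8/5 + 16*pi/5) = 8*(-1 + 2*pi)/(5*pi).

8*(-1 + 2*pi)/(5*pi)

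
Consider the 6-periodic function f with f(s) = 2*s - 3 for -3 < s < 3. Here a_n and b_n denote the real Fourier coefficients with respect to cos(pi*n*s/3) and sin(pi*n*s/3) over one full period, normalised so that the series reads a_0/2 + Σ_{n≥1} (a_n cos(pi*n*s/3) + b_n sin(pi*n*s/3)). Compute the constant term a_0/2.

a_0 = 1/3 ∫_{-3}^{3} f(s) ds = 1/3 · (-18) = -6.
So the constant term a_0/2 = -3.

-3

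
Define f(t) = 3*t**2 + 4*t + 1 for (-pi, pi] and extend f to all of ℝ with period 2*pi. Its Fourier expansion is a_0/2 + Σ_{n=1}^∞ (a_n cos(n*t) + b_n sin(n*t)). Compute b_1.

b_1 = 1/pi ∫_{-pi}^{pi} f(t) sin(t) dt.
Integrating by parts twice (tabular method), an antiderivative of (3*t**2 + 4*t + 1) sin(t) is -3*t**2*cos(t) + 6*t*sin(t) - 4*t*cos(t) + 4*sin(t) + 5*cos(t); evaluating from -pi to pi: ∫_{-pi}^{pi} (3*t**2 + 4*t + 1) sin(t) dt = (-5 + 4*pi + 3*pi**2) - (-4*pi - 5 + 3*pi**2) = 8*pi.
Hence b_1 = (1/pi)·(8*pi) = 8.

8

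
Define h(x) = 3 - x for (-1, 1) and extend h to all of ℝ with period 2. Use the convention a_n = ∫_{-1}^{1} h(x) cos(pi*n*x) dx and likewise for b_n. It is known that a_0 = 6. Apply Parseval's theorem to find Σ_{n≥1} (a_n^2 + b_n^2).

2/3

Parseval: a_0^2/2 + Σ_{n≥1} (a_n^2+b_n^2) = ∫_{-1}^{1} h(x)^2 dx = 56/3.
Subtract a_0^2/2 = 18: Σ (a_n^2+b_n^2) = 2/3.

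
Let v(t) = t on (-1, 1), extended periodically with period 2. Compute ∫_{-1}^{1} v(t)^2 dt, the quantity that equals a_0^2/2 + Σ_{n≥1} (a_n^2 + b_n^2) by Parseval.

∫_{-1}^{1} v(t)^2 dt = 2/3.

2/3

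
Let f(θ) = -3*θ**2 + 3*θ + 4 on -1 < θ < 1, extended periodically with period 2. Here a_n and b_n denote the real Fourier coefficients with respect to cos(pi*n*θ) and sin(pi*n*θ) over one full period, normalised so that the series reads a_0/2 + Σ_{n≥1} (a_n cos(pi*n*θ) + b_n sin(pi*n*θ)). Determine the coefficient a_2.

a_2 = ∫_{-1}^{1} f(θ) cos(2*pi*θ) dθ.
Integrating by parts twice (tabular method), an antiderivative of (-3*θ**2 + 3*θ + 4) cos(2*pi*θ) is -3*θ**2*sin(2*pi*θ)/(2*pi) + 3*θ*sin(2*pi*θ)/(2*pi) - 3*θ*cos(2*pi*θ)/(2*pi**2) + 3*sin(2*pi*θ)/(4*pi**3) + 2*sin(2*pi*θ)/pi + 3*cos(2*pi*θ)/(4*pi**2); evaluating from -1 to 1: ∫_{-1}^{1} (-3*θ**2 + 3*θ + 4) cos(2*pi*θ) dθ = (-3/(4*pi**2)) - (9/(4*pi**2)) = -3/pi**2.
Hence a_2 = -3/pi**2.

-3/pi**2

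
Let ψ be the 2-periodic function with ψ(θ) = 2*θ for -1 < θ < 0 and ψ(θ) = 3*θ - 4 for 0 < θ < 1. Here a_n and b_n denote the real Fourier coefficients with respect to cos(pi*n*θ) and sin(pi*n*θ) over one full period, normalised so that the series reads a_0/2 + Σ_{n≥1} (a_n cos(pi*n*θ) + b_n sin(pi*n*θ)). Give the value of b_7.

-3/(7*pi)

b_7 = ∫_{-1}^{1} ψ(θ) sin(7*pi*θ) dθ.
Split the integral at the breakpoints.
Integrating by parts (boundary term plus one more integral), an antiderivative of (2*θ) sin(7*pi*θ) is -2*θ*cos(7*pi*θ)/(7*pi) + 2*sin(7*pi*θ)/(49*pi**2); evaluating from -1 to 0: ∫_{-1}^{0} (2*θ) sin(7*pi*θ) dθ = (0) - (-2/(7*pi)) = 2/(7*pi).
Integrating by parts (boundary term plus one more integral), an antiderivative of (3*θ - 4) sin(7*pi*θ) is -3*θ*cos(7*pi*θ)/(7*pi) + 3*sin(7*pi*θ)/(49*pi**2) + 4*cos(7*pi*θ)/(7*pi); evaluating from 0 to 1: ∫_{0}^{1} (3*θ - 4) sin(7*pi*θ) dθ = (-1/(7*pi)) - (4/(7*pi)) = -5/(7*pi).
Summing the pieces gives b_7 = -3/(7*pi).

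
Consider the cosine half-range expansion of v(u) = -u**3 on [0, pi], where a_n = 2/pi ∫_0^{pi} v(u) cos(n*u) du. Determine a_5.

a_5 = 2/pi ∫_0^{pi} (-u**3) cos(5*u) du.
Integrating by parts three times (tabular method), an antiderivative of (-u**3) cos(5*u) is -u**3*sin(5*u)/5 - 3*u**2*cos(5*u)/25 + 6*u*sin(5*u)/125 + 6*cos(5*u)/625; evaluating from 0 to pi: ∫_{0}^{pi} (-u**3) cos(5*u) du = (-6/625 + 3*pi**2/25) - (6/625) = -12/625 + 3*pi**2/25.
Hence a_5 = (2/pi)·(-12/625 + 3*pi**2/25) = 6*(-4 + 25*pi**2)/(625*pi).

6*(-4 + 25*pi**2)/(625*pi)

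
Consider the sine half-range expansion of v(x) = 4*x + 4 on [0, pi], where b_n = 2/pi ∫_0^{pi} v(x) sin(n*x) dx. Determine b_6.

b_6 = 2/pi ∫_0^{pi} (4*x + 4) sin(6*x) dx.
Integrating by parts (boundary term plus one more integral), an antiderivative of (4*x + 4) sin(6*x) is -2*x*cos(6*x)/3 + sin(6*x)/9 - 2*cos(6*x)/3; evaluating from 0 to pi: ∫_{0}^{pi} (4*x + 4) sin(6*x) dx = (-2*pi/3 - 2/3) - (-2/3) = -2*pi/3.
Hence b_6 = (2/pi)·(-2*pi/3) = -4/3.

-4/3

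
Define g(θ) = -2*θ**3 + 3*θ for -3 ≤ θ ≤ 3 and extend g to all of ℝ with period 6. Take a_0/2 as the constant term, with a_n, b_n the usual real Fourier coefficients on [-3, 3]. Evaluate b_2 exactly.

b_2 = 1/3 ∫_{-3}^{3} g(θ) sin(2*pi*θ/3) dθ.
g is odd and sin(2*pi*θ/3) is odd, so the integrand is even and b_2 = 2/3 ∫_0^{3} g(θ) sin(2*pi*θ/3) dθ.
Integrating by parts three times (tabular method), an antiderivative of (-2*θ**3 + 3*θ) sin(2*pi*θ/3) is 3*θ**3*cos(2*pi*θ/3)/pi - 27*θ**2*sin(2*pi*θ/3)/(2*pi**2) - 9*θ*cos(2*pi*θ/3)/(2*pi) - 81*θ*cos(2*pi*θ/3)/(2*pi**3) + 243*sin(2*pi*θ/3)/(4*pi**4) + 27*sin(2*pi*θ/3)/(4*pi**2); evaluating from 0 to 3: ∫_{0}^{3} (-2*θ**3 + 3*θ) sin(2*pi*θ/3) dθ = (27*(-9 + 5*pi**2)/(2*pi**3)) - (0) = 27*(-9 + 5*pi**2)/(2*pi**3).
Hence b_2 = (2/3)·(27*(-9 + 5*pi**2)/(2*pi**3)) = -81/pi**3 + 45/pi.

-81/pi**3 + 45/pi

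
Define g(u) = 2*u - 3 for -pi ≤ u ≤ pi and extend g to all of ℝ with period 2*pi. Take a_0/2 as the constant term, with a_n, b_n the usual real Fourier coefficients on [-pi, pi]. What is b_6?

b_6 = 1/pi ∫_{-pi}^{pi} g(u) sin(6*u) du.
Integrating by parts (boundary term plus one more integral), an antiderivative of (2*u - 3) sin(6*u) is -u*cos(6*u)/3 + sin(6*u)/18 + cos(6*u)/2; evaluating from -pi to pi: ∫_{-pi}^{pi} (2*u - 3) sin(6*u) du = (1/2 - pi/3) - (1/2 + pi/3) = -2*pi/3.
Hence b_6 = (1/pi)·(-2*pi/3) = -2/3.

-2/3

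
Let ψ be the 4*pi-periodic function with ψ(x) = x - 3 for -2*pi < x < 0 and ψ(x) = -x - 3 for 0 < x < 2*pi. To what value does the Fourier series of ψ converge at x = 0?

-3

ψ is continuous at x = 0 with value -3, so the series converges to -3 there.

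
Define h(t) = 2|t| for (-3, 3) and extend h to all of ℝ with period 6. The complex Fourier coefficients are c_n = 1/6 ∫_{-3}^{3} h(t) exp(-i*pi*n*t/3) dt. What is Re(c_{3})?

-4/(3*pi**2)

Since h is real-valued, Re(c_{3}) = 1/6 ∫_{-3}^{3} h(t) cos(pi*t) dt = a_{3}/2.
h is even and cos(pi*t) is even, so the integrand is even: ∫_{-3}^{3} h(t) cos(pi*t) dt = 2∫_0^{3} h(t) cos(pi*t) dt.
Integrating by parts (boundary term plus one more integral), an antiderivative of (2*t) cos(pi*t) is 2*t*sin(pi*t)/pi + 2*cos(pi*t)/pi**2; evaluating from 0 to 3: ∫_{0}^{3} (2*t) cos(pi*t) dt = (-2/pi**2) - (2/pi**2) = -4/pi**2.
So ∫_{-3}^{3} h(t) cos(pi*t) dt = -8/pi**2.
Hence Re(c_{3}) = (1/6)·(-8/pi**2) = -4/(3*pi**2).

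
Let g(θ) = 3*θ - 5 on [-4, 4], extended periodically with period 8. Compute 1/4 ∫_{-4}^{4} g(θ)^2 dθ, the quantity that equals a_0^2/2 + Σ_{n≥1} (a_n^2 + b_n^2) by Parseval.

1/4 ∫_{-4}^{4} g(θ)^2 dθ = 1/4 · (584) = 146.

146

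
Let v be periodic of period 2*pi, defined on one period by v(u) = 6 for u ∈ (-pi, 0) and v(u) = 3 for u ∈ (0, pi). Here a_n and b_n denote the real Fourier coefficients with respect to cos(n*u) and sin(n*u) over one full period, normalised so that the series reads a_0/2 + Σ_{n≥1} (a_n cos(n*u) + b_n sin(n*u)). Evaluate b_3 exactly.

-2/pi

b_3 = 1/pi ∫_{-pi}^{pi} v(u) sin(3*u) du.
Split the integral at the breakpoints.
Directly, an antiderivative of (6) sin(3*u) is -2*cos(3*u); evaluating from -pi to 0: ∫_{-pi}^{0} (6) sin(3*u) du = (-2) - (2) = -4.
Directly, an antiderivative of (3) sin(3*u) is -cos(3*u); evaluating from 0 to pi: ∫_{0}^{pi} (3) sin(3*u) du = (1) - (-1) = 2.
Summing the pieces and multiplying by (1/pi) gives b_3 = -2/pi.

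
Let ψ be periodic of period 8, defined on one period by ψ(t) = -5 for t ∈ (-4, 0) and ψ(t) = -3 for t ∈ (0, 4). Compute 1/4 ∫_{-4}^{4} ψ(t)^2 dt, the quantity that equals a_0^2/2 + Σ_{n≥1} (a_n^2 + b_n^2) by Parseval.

1/4 ∫_{-4}^{4} ψ(t)^2 dt = 1/4 · (136) = 34.

34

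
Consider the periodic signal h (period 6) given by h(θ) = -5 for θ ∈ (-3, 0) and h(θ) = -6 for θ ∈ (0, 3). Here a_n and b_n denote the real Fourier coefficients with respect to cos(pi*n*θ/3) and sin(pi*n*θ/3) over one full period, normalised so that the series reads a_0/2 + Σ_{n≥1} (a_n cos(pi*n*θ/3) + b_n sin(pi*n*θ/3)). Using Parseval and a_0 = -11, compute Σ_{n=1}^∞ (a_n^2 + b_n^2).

1/2

Parseval: a_0^2/2 + Σ_{n≥1} (a_n^2+b_n^2) = 1/3 ∫_{-3}^{3} h(θ)^2 dθ = 61.
Subtract a_0^2/2 = 121/2: Σ (a_n^2+b_n^2) = 1/2.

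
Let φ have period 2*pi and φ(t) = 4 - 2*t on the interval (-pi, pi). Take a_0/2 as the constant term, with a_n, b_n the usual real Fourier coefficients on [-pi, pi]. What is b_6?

2/3

b_6 = 1/pi ∫_{-pi}^{pi} φ(t) sin(6*t) dt.
Integrating by parts (boundary term plus one more integral), an antiderivative of (4 - 2*t) sin(6*t) is t*cos(6*t)/3 - sin(6*t)/18 - 2*cos(6*t)/3; evaluating from -pi to pi: ∫_{-pi}^{pi} (4 - 2*t) sin(6*t) dt = (-2/3 + pi/3) - (-pi/3 - 2/3) = 2*pi/3.
Hence b_6 = (1/pi)·(2*pi/3) = 2/3.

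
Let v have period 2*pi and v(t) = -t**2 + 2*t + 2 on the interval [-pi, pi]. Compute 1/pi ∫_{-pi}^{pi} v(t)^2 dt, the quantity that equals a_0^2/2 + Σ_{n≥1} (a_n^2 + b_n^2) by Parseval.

1/pi ∫_{-pi}^{pi} v(t)^2 dt = 1/pi · (2*pi*(20 + pi**4)/5) = 8 + 2*pi**4/5.

8 + 2*pi**4/5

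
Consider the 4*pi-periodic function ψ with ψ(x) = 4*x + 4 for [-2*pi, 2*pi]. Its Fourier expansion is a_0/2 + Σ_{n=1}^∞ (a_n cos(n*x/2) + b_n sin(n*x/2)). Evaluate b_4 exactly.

b_4 = (1/(2*pi)) ∫_{-2*pi}^{2*pi} ψ(x) sin(2*x) dx.
Integrating by parts (boundary term plus one more integral), an antiderivative of (4*x + 4) sin(2*x) is -2*x*cos(2*x) + sin(2*x) - 2*cos(2*x); evaluating from -2*pi to 2*pi: ∫_{-2*pi}^{2*pi} (4*x + 4) sin(2*x) dx = (-4*pi - 2) - (-2 + 4*pi) = -8*pi.
Hence b_4 = (1/(2*pi))·(-8*pi) = -4.

-4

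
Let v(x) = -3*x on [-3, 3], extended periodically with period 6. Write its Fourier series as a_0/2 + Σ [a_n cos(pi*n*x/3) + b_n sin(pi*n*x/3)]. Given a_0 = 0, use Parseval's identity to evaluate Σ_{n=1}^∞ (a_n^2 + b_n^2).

Parseval: a_0^2/2 + Σ_{n≥1} (a_n^2+b_n^2) = 1/3 ∫_{-3}^{3} v(x)^2 dx = 54.
Subtract a_0^2/2 = 0: Σ (a_n^2+b_n^2) = 54.

54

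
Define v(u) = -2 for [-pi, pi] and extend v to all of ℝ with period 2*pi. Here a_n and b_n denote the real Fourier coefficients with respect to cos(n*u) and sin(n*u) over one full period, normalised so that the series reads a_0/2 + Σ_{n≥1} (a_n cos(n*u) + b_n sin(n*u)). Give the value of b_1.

b_1 = 1/pi ∫_{-pi}^{pi} v(u) sin(u) du.
v is even and sin(u) is odd, so the integrand is odd over a symmetric interval and the integral vanishes.

0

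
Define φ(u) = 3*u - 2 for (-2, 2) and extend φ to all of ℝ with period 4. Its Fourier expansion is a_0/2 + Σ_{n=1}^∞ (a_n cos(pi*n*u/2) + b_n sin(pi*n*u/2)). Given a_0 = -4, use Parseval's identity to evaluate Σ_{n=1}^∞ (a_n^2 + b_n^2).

Parseval: a_0^2/2 + Σ_{n≥1} (a_n^2+b_n^2) = 1/2 ∫_{-2}^{2} φ(u)^2 du = 32.
Subtract a_0^2/2 = 8: Σ (a_n^2+b_n^2) = 24.

24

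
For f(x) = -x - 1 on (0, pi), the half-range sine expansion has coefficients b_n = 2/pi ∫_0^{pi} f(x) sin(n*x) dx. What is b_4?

b_4 = 2/pi ∫_0^{pi} (-x - 1) sin(4*x) dx.
Integrating by parts (boundary term plus one more integral), an antiderivative of (-x - 1) sin(4*x) is x*cos(4*x)/4 - sin(4*x)/16 + cos(4*x)/4; evaluating from 0 to pi: ∫_{0}^{pi} (-x - 1) sin(4*x) dx = (1/4 + pi/4) - (1/4) = pi/4.
Hence b_4 = (2/pi)·(pi/4) = 1/2.

1/2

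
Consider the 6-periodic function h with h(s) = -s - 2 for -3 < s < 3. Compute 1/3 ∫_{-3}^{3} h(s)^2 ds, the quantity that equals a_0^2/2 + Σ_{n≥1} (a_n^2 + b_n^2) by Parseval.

1/3 ∫_{-3}^{3} h(s)^2 ds = 1/3 · (42) = 14.

14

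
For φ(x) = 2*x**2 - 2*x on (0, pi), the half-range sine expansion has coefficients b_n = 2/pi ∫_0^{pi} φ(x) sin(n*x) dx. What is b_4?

b_4 = 2/pi ∫_0^{pi} (2*x**2 - 2*x) sin(4*x) dx.
Integrating by parts twice (tabular method), an antiderivative of (2*x**2 - 2*x) sin(4*x) is -x**2*cos(4*x)/2 + x*sin(4*x)/4 + x*cos(4*x)/2 - sin(4*x)/8 + cos(4*x)/16; evaluating from 0 to pi: ∫_{0}^{pi} (2*x**2 - 2*x) sin(4*x) dx = (-pi**2/2 + 1/16 + pi/2) - (1/16) = pi*(1 - pi)/2.
Hence b_4 = (2/pi)·(pi*(1 - pi)/2) = 1 - pi.

1 - pi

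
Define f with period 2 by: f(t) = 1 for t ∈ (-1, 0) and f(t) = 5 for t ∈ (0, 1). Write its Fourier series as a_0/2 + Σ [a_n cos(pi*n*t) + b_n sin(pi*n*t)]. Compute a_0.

a_0 = ∫_{-1}^{1} f(t) dt = 6.

6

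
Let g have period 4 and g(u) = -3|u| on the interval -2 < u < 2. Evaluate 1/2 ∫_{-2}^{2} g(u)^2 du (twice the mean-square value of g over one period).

24

1/2 ∫_{-2}^{2} g(u)^2 du = 1/2 · (48) = 24.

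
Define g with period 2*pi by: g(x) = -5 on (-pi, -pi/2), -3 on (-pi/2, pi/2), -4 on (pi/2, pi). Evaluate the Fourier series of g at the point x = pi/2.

-7/2

At x = pi/2 the one-sided limits are g(pi/2^-) = -3 and g(pi/2^+) = -4.
By Dirichlet's theorem the series converges to their average, [(-3) + (-4)]/2 = -7/2.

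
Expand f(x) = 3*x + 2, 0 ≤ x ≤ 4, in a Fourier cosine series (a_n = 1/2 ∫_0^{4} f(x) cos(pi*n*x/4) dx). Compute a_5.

a_5 = 1/2 ∫_0^{4} (3*x + 2) cos(5*pi*x/4) dx.
Integrating by parts (boundary term plus one more integral), an antiderivative of (3*x + 2) cos(5*pi*x/4) is 12*x*sin(5*pi*x/4)/(5*pi) + 8*sin(5*pi*x/4)/(5*pi) + 48*cos(5*pi*x/4)/(25*pi**2); evaluating from 0 to 4: ∫_{0}^{4} (3*x + 2) cos(5*pi*x/4) dx = (-48/(25*pi**2)) - (48/(25*pi**2)) = -96/(25*pi**2).
Hence a_5 = (1/2)·(-96/(25*pi**2)) = -48/(25*pi**2).

-48/(25*pi**2)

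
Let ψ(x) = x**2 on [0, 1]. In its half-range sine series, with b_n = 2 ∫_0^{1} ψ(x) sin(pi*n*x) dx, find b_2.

-1/pi

b_2 = 2 ∫_0^{1} (x**2) sin(2*pi*x) dx.
Integrating by parts twice (tabular method), an antiderivative of (x**2) sin(2*pi*x) is -x**2*cos(2*pi*x)/(2*pi) + x*sin(2*pi*x)/(2*pi**2) + cos(2*pi*x)/(4*pi**3); evaluating from 0 to 1: ∫_{0}^{1} (x**2) sin(2*pi*x) dx = ((1 - 2*pi**2)/(4*pi**3)) - (1/(4*pi**3)) = -1/(2*pi).
Hence b_2 = 2·(-1/(2*pi)) = -1/pi.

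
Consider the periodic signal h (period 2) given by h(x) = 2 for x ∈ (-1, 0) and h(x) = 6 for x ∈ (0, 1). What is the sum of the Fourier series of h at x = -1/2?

2

h is continuous at x = -1/2 with value 2, so the series converges to 2 there.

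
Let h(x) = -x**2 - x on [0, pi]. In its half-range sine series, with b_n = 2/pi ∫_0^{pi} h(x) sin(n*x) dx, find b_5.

2*(-25*pi**2 - 25*pi + 4)/(125*pi)

b_5 = 2/pi ∫_0^{pi} (-x**2 - x) sin(5*x) dx.
Integrating by parts twice (tabular method), an antiderivative of (-x**2 - x) sin(5*x) is x**2*cos(5*x)/5 - 2*x*sin(5*x)/25 + x*cos(5*x)/5 - sin(5*x)/25 - 2*cos(5*x)/125; evaluating from 0 to pi: ∫_{0}^{pi} (-x**2 - x) sin(5*x) dx = (-pi**2/5 - pi/5 + 2/125) - (-2/125) = -pi**2/5 - pi/5 + 4/125.
Hence b_5 = (2/pi)·(-pi**2/5 - pi/5 + 4/125) = 2*(-25*pi**2 - 25*pi + 4)/(125*pi).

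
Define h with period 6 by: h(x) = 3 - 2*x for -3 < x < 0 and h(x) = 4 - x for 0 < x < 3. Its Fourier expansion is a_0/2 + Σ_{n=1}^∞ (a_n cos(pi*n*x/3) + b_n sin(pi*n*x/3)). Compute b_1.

-7/pi

b_1 = 1/3 ∫_{-3}^{3} h(x) sin(pi*x/3) dx.
Split the integral at the breakpoints.
Integrating by parts (boundary term plus one more integral), an antiderivative of (3 - 2*x) sin(pi*x/3) is 6*x*cos(pi*x/3)/pi - 18*sin(pi*x/3)/pi**2 - 9*cos(pi*x/3)/pi; evaluating from -3 to 0: ∫_{-3}^{0} (3 - 2*x) sin(pi*x/3) dx = (-9/pi) - (27/pi) = -36/pi.
Integrating by parts (boundary term plus one more integral), an antiderivative of (4 - x) sin(pi*x/3) is 3*x*cos(pi*x/3)/pi - 9*sin(pi*x/3)/pi**2 - 12*cos(pi*x/3)/pi; evaluating from 0 to 3: ∫_{0}^{3} (4 - x) sin(pi*x/3) dx = (3/pi) - (-12/pi) = 15/pi.
Summing the pieces and multiplying by (1/3) gives b_1 = -7/pi.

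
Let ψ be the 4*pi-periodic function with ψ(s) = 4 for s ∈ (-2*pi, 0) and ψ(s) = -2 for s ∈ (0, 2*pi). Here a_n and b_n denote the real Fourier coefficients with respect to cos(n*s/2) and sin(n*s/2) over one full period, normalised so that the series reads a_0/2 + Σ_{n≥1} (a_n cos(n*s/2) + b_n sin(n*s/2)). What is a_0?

a_0 = (1/(2*pi)) ∫_{-2*pi}^{2*pi} ψ(s) ds = (1/(2*pi)) · (4*pi) = 2.

2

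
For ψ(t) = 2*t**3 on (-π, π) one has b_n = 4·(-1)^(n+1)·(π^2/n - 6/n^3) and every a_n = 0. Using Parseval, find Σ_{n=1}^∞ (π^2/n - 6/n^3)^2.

pi**6/14

Parseval: Σ b_n^2 = (1/π) ∫_{-π}^{π} ψ(t)^2 dt = 8*pi**6/7.
b_n^2 = 16·(π^2/n - 6/n^3)^2, so the sum equals (8*pi**6/7)/16 = pi**6/14.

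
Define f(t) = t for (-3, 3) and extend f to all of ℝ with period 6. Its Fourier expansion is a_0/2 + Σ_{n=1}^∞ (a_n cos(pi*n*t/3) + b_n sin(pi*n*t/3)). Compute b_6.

b_6 = 1/3 ∫_{-3}^{3} f(t) sin(2*pi*t) dt.
f is odd and sin(2*pi*t) is odd, so the integrand is even and b_6 = 2/3 ∫_0^{3} f(t) sin(2*pi*t) dt.
Integrating by parts (boundary term plus one more integral), an antiderivative of (t) sin(2*pi*t) is -t*cos(2*pi*t)/(2*pi) + sin(2*pi*t)/(4*pi**2); evaluating from 0 to 3: ∫_{0}^{3} (t) sin(2*pi*t) dt = (-3/(2*pi)) - (0) = -3/(2*pi).
Hence b_6 = (2/3)·(-3/(2*pi)) = -1/pi.

-1/pi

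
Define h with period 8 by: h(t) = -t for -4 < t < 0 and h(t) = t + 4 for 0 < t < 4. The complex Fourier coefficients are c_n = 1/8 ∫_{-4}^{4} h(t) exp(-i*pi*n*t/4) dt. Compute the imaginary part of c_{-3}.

Since h is real-valued, Im(c_{-3}) = -1/8 ∫_{-4}^{4} h(t) sin(-3*pi*t/4) dt = b_{3}/2.
Split the integral at the breakpoints.
Integrating by parts (boundary term plus one more integral), an antiderivative of (-t) sin(-3*pi*t/4) is -4*t*cos(3*pi*t/4)/(3*pi) + 16*sin(3*pi*t/4)/(9*pi**2); evaluating from -4 to 0: ∫_{-4}^{0} (-t) sin(-3*pi*t/4) dt = (0) - (-16/(3*pi)) = 16/(3*pi).
Integrating by parts (boundary term plus one more integral), an antiderivative of (t + 4) sin(-3*pi*t/4) is 4*t*cos(3*pi*t/4)/(3*pi) - 16*sin(3*pi*t/4)/(9*pi**2) + 16*cos(3*pi*t/4)/(3*pi); evaluating from 0 to 4: ∫_{0}^{4} (t + 4) sin(-3*pi*t/4) dt = (-32/(3*pi)) - (16/(3*pi)) = -16/pi.
So ∫_{-4}^{4} h(t) sin(-3*pi*t/4) dt = -32/(3*pi).
Hence Im(c_{-3}) = (-1/8)·(-32/(3*pi)) = 4/(3*pi).

4/(3*pi)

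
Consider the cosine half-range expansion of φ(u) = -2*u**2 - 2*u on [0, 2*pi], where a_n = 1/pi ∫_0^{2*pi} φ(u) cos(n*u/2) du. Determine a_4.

-2

a_4 = 1/pi ∫_0^{2*pi} (-2*u**2 - 2*u) cos(2*u) du.
Integrating by parts twice (tabular method), an antiderivative of (-2*u**2 - 2*u) cos(2*u) is -u**2*sin(2*u) - u*sin(2*u) - u*cos(2*u) + sin(2*u)/2 - cos(2*u)/2; evaluating from 0 to 2*pi: ∫_{0}^{2*pi} (-2*u**2 - 2*u) cos(2*u) du = (-2*pi - 1/2) - (-1/2) = -2*pi.
Hence a_4 = (1/pi)·(-2*pi) = -2.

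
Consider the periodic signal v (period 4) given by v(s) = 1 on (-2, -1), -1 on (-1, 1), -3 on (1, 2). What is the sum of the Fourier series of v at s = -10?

-1

s = -10 differs from s = -2 by -2 full period(s), and the series is 4-periodic.
At s = -2 the one-sided limits are v(-2^-) = -3 and v(-2^+) = 1.
By Dirichlet's theorem the series converges to their average, [(-3) + (1)]/2 = -1.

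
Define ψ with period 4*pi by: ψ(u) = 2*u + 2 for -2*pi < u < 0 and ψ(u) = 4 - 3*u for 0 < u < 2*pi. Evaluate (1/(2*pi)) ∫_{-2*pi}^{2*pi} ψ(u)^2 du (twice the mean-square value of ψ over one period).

(1/(2*pi)) ∫_{-2*pi}^{2*pi} ψ(u)^2 du = (1/(2*pi)) · (8*pi*(-24*pi + 15 + 13*pi**2)/3) = -32*pi + 20 + 52*pi**2/3.

-32*pi + 20 + 52*pi**2/3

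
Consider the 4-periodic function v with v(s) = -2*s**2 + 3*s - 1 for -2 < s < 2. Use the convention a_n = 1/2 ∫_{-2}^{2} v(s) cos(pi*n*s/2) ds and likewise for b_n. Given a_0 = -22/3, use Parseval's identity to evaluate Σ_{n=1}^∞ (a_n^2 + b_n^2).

1592/45

Parseval: a_0^2/2 + Σ_{n≥1} (a_n^2+b_n^2) = 1/2 ∫_{-2}^{2} v(s)^2 ds = 934/15.
Subtract a_0^2/2 = 242/9: Σ (a_n^2+b_n^2) = 1592/45.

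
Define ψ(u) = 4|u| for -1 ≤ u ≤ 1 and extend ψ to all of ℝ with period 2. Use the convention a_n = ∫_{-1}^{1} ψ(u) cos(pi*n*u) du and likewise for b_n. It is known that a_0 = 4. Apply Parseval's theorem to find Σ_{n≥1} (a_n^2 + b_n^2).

8/3

Parseval: a_0^2/2 + Σ_{n≥1} (a_n^2+b_n^2) = ∫_{-1}^{1} ψ(u)^2 du = 32/3.
Subtract a_0^2/2 = 8: Σ (a_n^2+b_n^2) = 8/3.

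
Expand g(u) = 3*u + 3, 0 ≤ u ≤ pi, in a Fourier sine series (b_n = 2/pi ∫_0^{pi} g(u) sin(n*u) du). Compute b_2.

b_2 = 2/pi ∫_0^{pi} (3*u + 3) sin(2*u) du.
Integrating by parts (boundary term plus one more integral), an antiderivative of (3*u + 3) sin(2*u) is -3*u*cos(2*u)/2 + 3*sin(2*u)/4 - 3*cos(2*u)/2; evaluating from 0 to pi: ∫_{0}^{pi} (3*u + 3) sin(2*u) du = (-3*pi/2 - 3/2) - (-3/2) = -3*pi/2.
Hence b_2 = (2/pi)·(-3*pi/2) = -3.

-3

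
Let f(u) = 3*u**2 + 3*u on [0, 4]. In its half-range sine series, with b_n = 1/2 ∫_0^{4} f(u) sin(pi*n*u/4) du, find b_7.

b_7 = 1/2 ∫_0^{4} (3*u**2 + 3*u) sin(7*pi*u/4) du.
Integrating by parts twice (tabular method), an antiderivative of (3*u**2 + 3*u) sin(7*pi*u/4) is -12*u**2*cos(7*pi*u/4)/(7*pi) + 96*u*sin(7*pi*u/4)/(49*pi**2) - 12*u*cos(7*pi*u/4)/(7*pi) + 48*sin(7*pi*u/4)/(49*pi**2) + 384*cos(7*pi*u/4)/(343*pi**3); evaluating from 0 to 4: ∫_{0}^{4} (3*u**2 + 3*u) sin(7*pi*u/4) du = (48*(-8 + 245*pi**2)/(343*pi**3)) - (384/(343*pi**3)) = 48*(-16 + 245*pi**2)/(343*pi**3).
Hence b_7 = (1/2)·(48*(-16 + 245*pi**2)/(343*pi**3)) = 24*(-16 + 245*pi**2)/(343*pi**3).

24*(-16 + 245*pi**2)/(343*pi**3)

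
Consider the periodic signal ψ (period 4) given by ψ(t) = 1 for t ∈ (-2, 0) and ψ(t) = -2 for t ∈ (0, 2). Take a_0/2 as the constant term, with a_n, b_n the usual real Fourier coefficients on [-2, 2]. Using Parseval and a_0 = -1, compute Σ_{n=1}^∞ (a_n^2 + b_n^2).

9/2

Parseval: a_0^2/2 + Σ_{n≥1} (a_n^2+b_n^2) = 1/2 ∫_{-2}^{2} ψ(t)^2 dt = 5.
Subtract a_0^2/2 = 1/2: Σ (a_n^2+b_n^2) = 9/2.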